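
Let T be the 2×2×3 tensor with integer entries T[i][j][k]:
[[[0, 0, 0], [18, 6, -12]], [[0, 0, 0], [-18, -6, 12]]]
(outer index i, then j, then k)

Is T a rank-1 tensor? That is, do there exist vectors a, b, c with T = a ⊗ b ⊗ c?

Yes

The mode-1 fibre T[:,1,0] = [18, -18] gives a = [1, -1] (primitive direction); the mode-2 fibre T[0,:,0] = [0, 18] gives b = [0, 1]; then c[k] = T[0,1,k] / (a[0]·b[1]) = [18, 6, -12] / 1 = [18, 6, -12].
Expanding [1, -1] ⊗ [0, 1] ⊗ [18, 6, -12] reproduces all 12 entries of T, so T = [1, -1] ⊗ [0, 1] ⊗ [18, 6, -12] and rank(T) ≤ 1.
Equivalently every frontal slice T[:,:,k] is c[k] times the rank-1 matrix [1, -1] ⊗ [0, 1]. So T has rank 1 (it is nonzero).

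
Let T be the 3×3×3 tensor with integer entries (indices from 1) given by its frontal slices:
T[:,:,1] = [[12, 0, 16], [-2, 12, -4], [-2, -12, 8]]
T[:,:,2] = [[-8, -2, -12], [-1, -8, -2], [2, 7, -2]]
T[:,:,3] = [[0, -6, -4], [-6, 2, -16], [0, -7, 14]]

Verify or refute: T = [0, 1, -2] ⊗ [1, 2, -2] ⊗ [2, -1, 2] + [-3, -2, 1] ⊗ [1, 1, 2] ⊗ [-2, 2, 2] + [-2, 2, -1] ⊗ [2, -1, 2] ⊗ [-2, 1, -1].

No

Reconstruct entry (1,1,1) from the claimed factors: Σₗ aₗ[1]bₗ[1]cₗ[1] = (0)·(1)·(2) + (-3)·(1)·(-2) + (-2)·(2)·(-2) = 14, but T[1,1,1] = 12. The claim is false.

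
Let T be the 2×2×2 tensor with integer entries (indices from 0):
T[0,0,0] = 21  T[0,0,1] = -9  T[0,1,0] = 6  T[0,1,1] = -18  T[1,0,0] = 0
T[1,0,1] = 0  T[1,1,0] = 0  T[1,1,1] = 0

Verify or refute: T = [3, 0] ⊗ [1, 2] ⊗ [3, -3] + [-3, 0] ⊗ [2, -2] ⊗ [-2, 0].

Reconstruct entrywise from the claimed factors. For example, T[0,0,1] = -9 and Σₗ aₗ[0]bₗ[0]cₗ[1] = (3)·(1)·(-3) + (-3)·(2)·(0) = -9; checking all 8 entries, every one matches. The claim holds.

Yes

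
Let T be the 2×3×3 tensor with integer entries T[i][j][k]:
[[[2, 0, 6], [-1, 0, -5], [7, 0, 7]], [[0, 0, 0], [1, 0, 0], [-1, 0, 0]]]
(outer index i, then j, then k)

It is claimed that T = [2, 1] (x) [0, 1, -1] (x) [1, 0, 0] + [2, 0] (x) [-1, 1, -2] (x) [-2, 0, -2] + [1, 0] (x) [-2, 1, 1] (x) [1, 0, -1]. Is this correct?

Reconstruct entrywise from the claimed factors. For example, T[0,0,1] = 0 and Σₗ aₗ[0]bₗ[0]cₗ[1] = (2)·(0)·(0) + (2)·(-1)·(0) + (1)·(-2)·(0) = 0; checking all 18 entries, every one matches. The claim holds.

Yes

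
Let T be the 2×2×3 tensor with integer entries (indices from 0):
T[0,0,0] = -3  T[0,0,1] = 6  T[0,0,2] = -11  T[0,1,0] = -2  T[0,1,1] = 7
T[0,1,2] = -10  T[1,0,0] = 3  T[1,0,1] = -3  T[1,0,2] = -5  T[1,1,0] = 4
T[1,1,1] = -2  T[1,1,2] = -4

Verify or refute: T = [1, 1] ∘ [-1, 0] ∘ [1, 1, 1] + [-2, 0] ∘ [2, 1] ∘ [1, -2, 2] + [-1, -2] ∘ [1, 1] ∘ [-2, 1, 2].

Reconstruct entry (0,1,0) from the claimed factors: Σₗ aₗ[0]bₗ[1]cₗ[0] = (1)·(0)·(1) + (-2)·(1)·(1) + (-1)·(1)·(-2) = 0, but T[0,1,0] = -2. The claim is false.

No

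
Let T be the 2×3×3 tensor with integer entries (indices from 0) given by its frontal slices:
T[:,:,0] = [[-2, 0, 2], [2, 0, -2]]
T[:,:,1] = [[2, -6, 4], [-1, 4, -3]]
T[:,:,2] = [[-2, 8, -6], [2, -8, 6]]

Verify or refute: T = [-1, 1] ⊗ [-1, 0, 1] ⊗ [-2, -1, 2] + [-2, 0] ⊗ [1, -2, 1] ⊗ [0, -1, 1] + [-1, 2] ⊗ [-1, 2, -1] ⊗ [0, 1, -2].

Yes

Reconstruct entrywise from the claimed factors. For example, T[0,1,0] = 0 and Σₗ aₗ[0]bₗ[1]cₗ[0] = (-1)·(0)·(-2) + (-2)·(-2)·(0) + (-1)·(2)·(0) = 0; checking all 18 entries, every one matches. The claim holds.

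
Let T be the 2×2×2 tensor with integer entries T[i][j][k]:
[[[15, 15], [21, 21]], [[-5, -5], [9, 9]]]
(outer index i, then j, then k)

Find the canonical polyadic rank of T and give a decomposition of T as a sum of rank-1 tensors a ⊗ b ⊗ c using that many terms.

Lower bound: in the mode-1 unfolding of T (rows indexed by i, columns by (j,k)) the 2×2 minor on rows i ∈ {0, 1}, columns (j,k) ∈ {(0,0), (1,0)} is det [[15, 21], [-5, 9]] = 240 ≠ 0, so that unfolding has rank ≥ 2 and hence rank(T) ≥ 2 (CP rank is at least every unfolding rank, though it can be larger).
Upper bound: T[:,:,k] = c[k]·M for every slice, with c = [1, 1] and M = [[15, 21], [-5, 9]] (rows i, columns j).
Splitting M by its rows (i = 0, 1), M = [1, 0][15, 21]ᵀ + [0, 1][-5, 9]ᵀ.
Hence T = [1, 0] ⊗ [15, 21] ⊗ [1, 1] + [0, 1] ⊗ [-5, 9] ⊗ [1, 1], so rank(T) ≤ 2.
These bounds meet, so rank(T) = 2.

rank(T) = 2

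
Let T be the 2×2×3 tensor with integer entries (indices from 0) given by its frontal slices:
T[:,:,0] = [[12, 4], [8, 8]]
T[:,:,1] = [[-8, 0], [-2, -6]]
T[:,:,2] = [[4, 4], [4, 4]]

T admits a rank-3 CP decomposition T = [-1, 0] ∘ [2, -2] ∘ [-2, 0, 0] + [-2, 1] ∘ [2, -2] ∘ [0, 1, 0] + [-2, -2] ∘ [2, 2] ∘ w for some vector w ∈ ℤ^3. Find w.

w = [-2, 1, -1]

Subtract the known terms from T to get the rank-1 residual R = [-2, -2] ∘ [2, 2] ∘ w, so R[i,j,k] = a[i]·b[j]·w[k]. Pick indices with nonzero a[0]·b[0] = (-2)·(2) = -4. Only the fibre through (0,0,·) is needed: R[0,0,:] = T[0,0,:] − Σₗ aₗ[0]bₗ[0]cₗ = [12, -8, 4] − (-1)·(2)·[-2, 0, 0] − (-2)·(2)·[0, 1, 0] = [8, -4, 4]. Then w[k] = R[0,0,k] / -4 for each k, giving w = [8, -4, 4] / -4 = [-2, 1, -1].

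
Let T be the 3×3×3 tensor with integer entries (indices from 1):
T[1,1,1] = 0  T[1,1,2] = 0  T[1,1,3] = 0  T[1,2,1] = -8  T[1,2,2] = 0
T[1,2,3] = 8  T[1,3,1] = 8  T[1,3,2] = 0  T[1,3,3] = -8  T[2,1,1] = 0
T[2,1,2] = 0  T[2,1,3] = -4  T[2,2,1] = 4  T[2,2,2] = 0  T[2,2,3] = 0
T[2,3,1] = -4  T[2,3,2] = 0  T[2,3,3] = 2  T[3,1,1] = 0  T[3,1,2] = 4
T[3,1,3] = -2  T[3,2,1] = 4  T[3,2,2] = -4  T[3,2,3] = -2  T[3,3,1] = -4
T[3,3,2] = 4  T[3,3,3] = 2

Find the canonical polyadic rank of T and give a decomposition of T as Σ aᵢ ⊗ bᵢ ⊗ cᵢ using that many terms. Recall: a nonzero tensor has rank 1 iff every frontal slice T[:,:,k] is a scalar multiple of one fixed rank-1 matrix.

Lower bound: the mode-3 unfolding of T (rows indexed by k, columns by (i,j) = (1,1), (1,2), (1,3), (2,1), (2,2), (2,3), (3,1), (3,2), (3,3)) is [[0, -8, 8, 0, 4, -4, 0, 4, -4], [0, 0, 0, 0, 0, 0, 4, -4, 4], [0, 8, -8, -4, 0, 2, -2, -2, 2]].
There the 3×3 minor on rows k ∈ {1, 2, 3}, columns (i,j) ∈ {(1,2), (2,1), (3,1)} is det [[-8, 0, 0], [0, 0, 4], [8, -4, -2]] = -128 ≠ 0, so this unfolding has rank ≥ 3; CP rank is at least every unfolding rank, so rank(T) ≥ 3. (Unfolding ranks only ever bound the CP rank from below — rank(T) can be strictly larger than all of them — so the matching upper bound has to come from an explicit 3-term decomposition.)
Upper bound: T is a sum of 3 rank-1 terms, T = [0, 0, 1] ⊗ [1, -1, 1] ⊗ [0, 4, -2] + [0, 1, 0] ⊗ [2, -2, 1] ⊗ [0, 0, -2] + [2, -1, -1] ⊗ [0, 1, -1] ⊗ [-4, 0, 4] (one valid choice — decompositions are not unique — normalised so each a, b is primitive with positive first nonzero entry; check it by expanding all entries), so rank(T) ≤ 3.
These bounds meet, so rank(T) = 3.
Check entry T[3,2,1] = 4: (1)·(-1)·(0) + (0)·(-2)·(0) + (-1)·(1)·(-4) = 4.

rank(T) = 3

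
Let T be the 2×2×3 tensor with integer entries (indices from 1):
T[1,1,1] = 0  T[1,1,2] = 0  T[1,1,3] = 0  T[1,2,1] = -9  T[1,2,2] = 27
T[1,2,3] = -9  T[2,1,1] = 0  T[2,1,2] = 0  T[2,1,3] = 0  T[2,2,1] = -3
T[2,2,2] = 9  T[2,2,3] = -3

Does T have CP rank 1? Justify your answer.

Yes

If T = a ∘ b ∘ c then every fibre of T is a multiple of the corresponding factor, so read the factors off the fibres through the nonzero entry T[1,2,1] = -9.
The mode-1 fibre T[:,2,1] = [-9, -3] gives a = (3, 1) (primitive direction); the mode-2 fibre T[1,:,1] = [0, -9] gives b = (0, 1); then c[k] = T[1,2,k] / (a[1]·b[2]) = [-9, 27, -9] / 3 = (-3, 9, -3).
Expanding (3, 1) ∘ (0, 1) ∘ (-3, 9, -3) reproduces all 12 entries of T, so T = (3, 1) ∘ (0, 1) ∘ (-3, 9, -3) and rank(T) ≤ 1.
Equivalently every frontal slice T[:,:,k] is c[k] times the rank-1 matrix (3, 1) ∘ (0, 1). So T has rank 1 (it is nonzero).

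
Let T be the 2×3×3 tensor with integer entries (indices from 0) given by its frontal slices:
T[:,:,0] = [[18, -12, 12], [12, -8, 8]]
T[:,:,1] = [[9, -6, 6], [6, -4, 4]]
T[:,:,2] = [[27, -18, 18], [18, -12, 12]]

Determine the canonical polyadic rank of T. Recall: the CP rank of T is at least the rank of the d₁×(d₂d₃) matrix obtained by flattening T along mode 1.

Lower bound: T ≠ 0 (e.g. T[0,0,0] = 18), so rank(T) ≥ 1.
Upper bound: if T = a ∘ b ∘ c then every fibre of T is a multiple of the corresponding factor, so read the factors off the fibres through the nonzero entry T[0,0,0] = 18.
The mode-1 fibre T[:,0,0] = [18, 12] gives a = [3, 2] (primitive direction); the mode-2 fibre T[0,:,0] = [18, -12, 12] gives b = [3, -2, 2]; then c[k] = T[0,0,k] / (a[0]·b[0]) = [18, 9, 27] / 9 = [2, 1, 3].
Expanding [3, 2] ∘ [3, -2, 2] ∘ [2, 1, 3] reproduces all 18 entries of T, so T = [3, 2] ∘ [3, -2, 2] ∘ [2, 1, 3] and rank(T) ≤ 1.
These bounds meet, so rank(T) = 1.

1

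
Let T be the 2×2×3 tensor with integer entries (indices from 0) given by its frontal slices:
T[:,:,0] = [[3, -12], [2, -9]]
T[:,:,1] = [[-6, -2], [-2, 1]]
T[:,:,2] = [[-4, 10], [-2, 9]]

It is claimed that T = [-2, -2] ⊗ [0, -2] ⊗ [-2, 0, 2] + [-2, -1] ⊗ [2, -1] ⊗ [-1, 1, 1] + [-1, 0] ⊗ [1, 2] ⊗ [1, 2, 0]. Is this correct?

Yes

Reconstruct entrywise from the claimed factors. For example, T[0,1,2] = 10 and Σₗ aₗ[0]bₗ[1]cₗ[2] = (-2)·(-2)·(2) + (-2)·(-1)·(1) + (-1)·(2)·(0) = 10; checking all 12 entries, every one matches. The claim holds.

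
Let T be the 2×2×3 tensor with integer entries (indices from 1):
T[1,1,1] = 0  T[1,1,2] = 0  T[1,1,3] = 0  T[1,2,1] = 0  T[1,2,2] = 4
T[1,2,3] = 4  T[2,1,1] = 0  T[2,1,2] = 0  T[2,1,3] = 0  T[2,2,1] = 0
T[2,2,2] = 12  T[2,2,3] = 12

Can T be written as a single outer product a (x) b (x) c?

Yes

If T = a (x) b (x) c then every fibre of T is a multiple of the corresponding factor, so read the factors off the fibres through the nonzero entry T[1,2,2] = 4.
The mode-1 fibre T[:,2,2] = [4, 12] gives a = [1, 3] (primitive direction); the mode-2 fibre T[1,:,2] = [0, 4] gives b = [0, 1]; then c[k] = T[1,2,k] / (a[1]·b[2]) = [0, 4, 4] / 1 = [0, 4, 4].
Expanding [1, 3] (x) [0, 1] (x) [0, 4, 4] reproduces all 12 entries of T, so T = [1, 3] (x) [0, 1] (x) [0, 4, 4] and rank(T) ≤ 1.
Equivalently every frontal slice T[:,:,k] is c[k] times the rank-1 matrix [1, 3] (x) [0, 1]. So T has rank 1 (it is nonzero).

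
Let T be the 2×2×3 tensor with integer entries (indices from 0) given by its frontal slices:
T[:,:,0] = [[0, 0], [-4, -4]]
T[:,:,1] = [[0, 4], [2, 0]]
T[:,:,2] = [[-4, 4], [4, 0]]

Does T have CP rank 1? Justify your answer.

The mode-3 unfolding of T (rows indexed by k, columns by (i,j) = (0,0), (0,1), (1,0), (1,1)) is [[0, 0, -4, -4], [0, 4, 2, 0], [-4, 4, 4, 0]].
There the 3×3 minor on rows k ∈ {0, 1, 2}, columns (i,j) ∈ {(0,0), (0,1), (1,0)} is det [[0, 0, -4], [0, 4, 2], [-4, 4, 4]] = -64 ≠ 0, so this unfolding has rank ≥ 3; CP rank is at least every unfolding rank, so rank(T) ≥ 3.
In particular rank(T) ≥ 3 > 1, so T is not rank-1.

No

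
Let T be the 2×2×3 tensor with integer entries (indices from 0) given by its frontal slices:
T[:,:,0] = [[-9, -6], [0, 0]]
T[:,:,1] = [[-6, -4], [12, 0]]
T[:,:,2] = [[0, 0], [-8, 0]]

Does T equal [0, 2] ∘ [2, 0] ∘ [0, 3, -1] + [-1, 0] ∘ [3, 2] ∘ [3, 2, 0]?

Reconstruct entry (1,0,2) from the claimed factors: Σₗ aₗ[1]bₗ[0]cₗ[2] = (2)·(2)·(-1) + (0)·(3)·(0) = -4, but T[1,0,2] = -8. The claim is false.

No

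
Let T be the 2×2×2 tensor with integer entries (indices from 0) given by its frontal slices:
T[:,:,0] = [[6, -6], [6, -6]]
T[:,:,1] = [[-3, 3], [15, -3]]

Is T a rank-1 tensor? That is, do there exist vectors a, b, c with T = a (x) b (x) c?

The mode-3 unfolding of T (rows indexed by k, columns by (i,j) = (0,0), (0,1), (1,0), (1,1)) is [[6, -6, 6, -6], [-3, 3, 15, -3]].
There the 2×2 minor on rows k ∈ {0, 1}, columns (i,j) ∈ {(0,0), (1,0)} is det [[6, 6], [-3, 15]] = 108 ≠ 0, so this unfolding has rank ≥ 2; CP rank is at least every unfolding rank, so rank(T) ≥ 2.
In particular rank(T) ≥ 2 > 1, so T is not rank-1.

No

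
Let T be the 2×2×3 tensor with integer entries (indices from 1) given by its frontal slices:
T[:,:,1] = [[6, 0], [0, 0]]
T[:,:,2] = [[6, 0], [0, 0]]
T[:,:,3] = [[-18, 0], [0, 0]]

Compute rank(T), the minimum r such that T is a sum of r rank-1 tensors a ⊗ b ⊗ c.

Lower bound: T ≠ 0 (e.g. T[1,1,1] = 6), so rank(T) ≥ 1.
Upper bound: the mode-1 fibre T[:,1,1] = [6, 0] gives a = (1, 0) (primitive direction); the mode-2 fibre T[1,:,1] = [6, 0] gives b = (1, 0); then c[k] = T[1,1,k] / (a[1]·b[1]) = [6, 6, -18] / 1 = (6, 6, -18).
Expanding (1, 0) ⊗ (1, 0) ⊗ (6, 6, -18) reproduces all 12 entries of T, so T = (1, 0) ⊗ (1, 0) ⊗ (6, 6, -18) and rank(T) ≤ 1.
These bounds meet, so rank(T) = 1.

1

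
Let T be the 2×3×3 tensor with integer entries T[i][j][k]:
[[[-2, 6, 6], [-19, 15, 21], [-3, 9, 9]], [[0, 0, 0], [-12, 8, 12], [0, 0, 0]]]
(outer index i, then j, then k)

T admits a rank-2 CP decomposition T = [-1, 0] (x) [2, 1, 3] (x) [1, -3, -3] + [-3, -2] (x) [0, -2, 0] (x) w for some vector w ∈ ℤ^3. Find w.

w = [-3, 2, 3]

Subtract the known terms from T to get the rank-1 residual R = [-3, -2] (x) [0, -2, 0] (x) w, so R[i,j,k] = a[i]·b[j]·w[k]. Pick indices with nonzero a[0]·b[1] = (-3)·(-2) = 6. Only the fibre through (0,1,·) is needed: R[0,1,:] = T[0,1,:] − Σₗ aₗ[0]bₗ[1]cₗ = [-19, 15, 21] − (-1)·(1)·[1, -3, -3] = [-18, 12, 18]. Then w[k] = R[0,1,k] / 6 for each k, giving w = [-18, 12, 18] / 6 = [-3, 2, 3].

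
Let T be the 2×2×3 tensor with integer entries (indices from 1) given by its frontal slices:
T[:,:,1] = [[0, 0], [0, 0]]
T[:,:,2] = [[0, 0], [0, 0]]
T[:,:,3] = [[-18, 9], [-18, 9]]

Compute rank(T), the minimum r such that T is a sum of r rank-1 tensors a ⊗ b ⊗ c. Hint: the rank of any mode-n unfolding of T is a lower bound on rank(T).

Lower bound: T ≠ 0 (e.g. T[1,1,3] = -18), so rank(T) ≥ 1.
Upper bound: the mode-1 fibre T[:,1,3] = [-18, -18] gives a = (1, 1) (primitive direction); the mode-2 fibre T[1,:,3] = [-18, 9] gives b = (2, -1); then c[k] = T[1,1,k] / (a[1]·b[1]) = [0, 0, -18] / 2 = (0, 0, -9).
Expanding (1, 1) ⊗ (2, -1) ⊗ (0, 0, -9) reproduces all 12 entries of T, so T = (1, 1) ⊗ (2, -1) ⊗ (0, 0, -9) and rank(T) ≤ 1.
These bounds meet, so rank(T) = 1.

1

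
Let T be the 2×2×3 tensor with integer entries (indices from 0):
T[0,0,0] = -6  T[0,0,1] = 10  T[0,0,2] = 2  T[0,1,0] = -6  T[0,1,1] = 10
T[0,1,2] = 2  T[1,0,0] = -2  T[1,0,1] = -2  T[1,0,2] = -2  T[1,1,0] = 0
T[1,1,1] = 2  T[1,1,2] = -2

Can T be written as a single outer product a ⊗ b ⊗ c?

No

The mode-3 unfolding of T (rows indexed by k, columns by (i,j) = (0,0), (0,1), (1,0), (1,1)) is [[-6, -6, -2, 0], [10, 10, -2, 2], [2, 2, -2, -2]].
There the 3×3 minor on rows k ∈ {0, 1, 2}, columns (i,j) ∈ {(0,0), (1,0), (1,1)} is det [[-6, -2, 0], [10, -2, 2], [2, -2, -2]] = -96 ≠ 0, so this unfolding has rank ≥ 3; CP rank is at least every unfolding rank, so rank(T) ≥ 3.
In particular rank(T) ≥ 3 > 1, so T is not rank-1.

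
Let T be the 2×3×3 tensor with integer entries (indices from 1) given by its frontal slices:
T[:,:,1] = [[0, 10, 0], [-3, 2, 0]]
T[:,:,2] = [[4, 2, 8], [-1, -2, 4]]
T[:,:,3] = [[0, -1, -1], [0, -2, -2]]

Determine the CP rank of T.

Lower bound: the mode-2 unfolding of T (rows indexed by j, columns by (i,k) = (1,1), (1,2), (1,3), (2,1), (2,2), (2,3)) is [[0, 4, 0, -3, -1, 0], [10, 2, -1, 2, -2, -2], [0, 8, -1, 0, 4, -2]].
There the 3×3 minor on rows j ∈ {1, 2, 3}, columns (i,k) ∈ {(1,1), (1,2), (1,3)} is det [[0, 4, 0], [10, 2, -1], [0, 8, -1]] = 40 ≠ 0, so this unfolding has rank ≥ 3; CP rank is at least every unfolding rank, so rank(T) ≥ 3. (Flattening ranks never certify an upper bound on CP rank; for that we must actually write T with 3 rank-1 terms.)
Upper bound: T is a sum of 3 rank-1 terms, T = [1, -1] ∘ [1, 2, 1] ∘ [2, 2, 0] + [1, 2] ∘ [0, 1, 1] ∘ [2, 2, -1] + [2, 1] ∘ [1, -2, 2] ∘ [-1, 1, 0] (written with every a and b primitive with positive leading entry and the scale carried by c; CP decompositions are not unique, and this one is verified by expanding entrywise), so rank(T) ≤ 3.
These bounds meet, so rank(T) = 3.
Check entry T[2,1,2] = -1: (-1)·(1)·(2) + (2)·(0)·(2) + (1)·(1)·(1) = -1.

3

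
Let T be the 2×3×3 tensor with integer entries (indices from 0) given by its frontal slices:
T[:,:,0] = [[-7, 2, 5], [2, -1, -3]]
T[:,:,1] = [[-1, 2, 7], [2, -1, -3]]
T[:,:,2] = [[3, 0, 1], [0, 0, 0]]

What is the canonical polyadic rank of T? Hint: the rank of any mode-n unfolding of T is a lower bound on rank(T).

2

Lower bound: in the mode-2 unfolding of T (rows indexed by j, columns by (i,k)) the 2×2 minor on rows j ∈ {0, 1}, columns (i,k) ∈ {(0,0), (0,1)} is det [[-7, -1], [2, 2]] = -12 ≠ 0, so that unfolding has rank ≥ 2 and hence rank(T) ≥ 2 (CP rank is at least every unfolding rank, though it can be larger).
Upper bound: with S_k = T[:,:,k], the two rank-1 terms a₁b₁ᵀ, a₂b₂ᵀ are the rank-1 members of the pencil x·S₀ + y·S₁.
The 2×2 minor of x·S₀ + y·S₁ on rows {0,1}, columns {0,1} is 3·x² − 3·y² = 3·(x − y)(x + y), vanishing at (x:y) = (1:1) and (1:-1).
M₁ = S₀ + S₁ = [[-8, 4, 12], [4, -2, -6]] = (-2)·[2, -1][2, -1, -3]ᵀ and M₂ = S₀ − S₁ = [[-6, 0, -2], [0, 0, 0]] = (-2)·[1, 0][3, 0, 1]ᵀ, so take a₁ = [2, -1], b₁ = [2, -1, -3], a₂ = [1, 0], b₂ = [3, 0, 1].
Each slice is an integer combination of E₁ = a₁b₁ᵀ and E₂ = a₂b₂ᵀ: S₀ = −E₁ − E₂, S₁ = −E₁ + E₂, S₂ = E₂; reading off coefficients, c₁ = [-1, -1, 0] and c₂ = [-1, 1, 1].
Hence T = [2, -1] ⊗ [2, -1, -3] ⊗ [-1, -1, 0] + [1, 0] ⊗ [3, 0, 1] ⊗ [-1, 1, 1], so rank(T) ≤ 2.
These bounds meet, so rank(T) = 2.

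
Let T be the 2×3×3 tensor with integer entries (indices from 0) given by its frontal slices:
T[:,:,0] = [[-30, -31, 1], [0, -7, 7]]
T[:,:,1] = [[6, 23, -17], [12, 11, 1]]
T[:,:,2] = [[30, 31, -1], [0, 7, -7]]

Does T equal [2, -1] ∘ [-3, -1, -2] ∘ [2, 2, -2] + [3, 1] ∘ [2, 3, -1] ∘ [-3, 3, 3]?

Reconstruct entrywise from the claimed factors. For example, T[1,1,0] = -7 and Σₗ aₗ[1]bₗ[1]cₗ[0] = (-1)·(-1)·(2) + (1)·(3)·(-3) = -7; checking all 18 entries, every one matches. The claim holds.

Yes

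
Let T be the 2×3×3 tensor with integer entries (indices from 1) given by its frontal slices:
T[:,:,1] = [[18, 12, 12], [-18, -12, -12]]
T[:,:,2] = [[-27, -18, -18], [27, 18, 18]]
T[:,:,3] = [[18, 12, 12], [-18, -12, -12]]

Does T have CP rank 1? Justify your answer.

The mode-1 fibre T[:,1,1] = [18, -18] gives a = [1, -1] (primitive direction); the mode-2 fibre T[1,:,1] = [18, 12, 12] gives b = [3, 2, 2]; then c[k] = T[1,1,k] / (a[1]·b[1]) = [18, -27, 18] / 3 = [6, -9, 6].
Expanding [1, -1] ⊗ [3, 2, 2] ⊗ [6, -9, 6] reproduces all 18 entries of T, so T = [1, -1] ⊗ [3, 2, 2] ⊗ [6, -9, 6] and rank(T) ≤ 1.
Equivalently every frontal slice T[:,:,k] is c[k] times the rank-1 matrix [1, -1] ⊗ [3, 2, 2]. So T has rank 1 (it is nonzero).

Yes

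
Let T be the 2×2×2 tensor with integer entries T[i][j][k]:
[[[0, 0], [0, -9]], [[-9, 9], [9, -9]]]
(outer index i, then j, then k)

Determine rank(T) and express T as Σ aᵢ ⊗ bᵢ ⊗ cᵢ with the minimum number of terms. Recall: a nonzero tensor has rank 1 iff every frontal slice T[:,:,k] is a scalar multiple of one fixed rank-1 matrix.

Lower bound: in the mode-3 unfolding of T (rows indexed by k, columns by (i,j)) the 2×2 minor on rows k ∈ {0, 1}, columns (i,j) ∈ {(0,1), (1,0)} is det [[0, -9], [-9, 9]] = -81 ≠ 0, so that unfolding has rank ≥ 2 and hence rank(T) ≥ 2 (CP rank is at least every unfolding rank, though it can be larger).
Upper bound: with S_k = T[:,:,k], the two rank-1 terms a₁b₁ᵀ, a₂b₂ᵀ are the rank-1 members of the pencil x·S₀ + y·S₁.
det(x·S₀ + y·S₁) is −81·xy + 81·y² = (-81)·(x − y)(y), vanishing at (x:y) = (1:1) and (1:0).
M₁ = S₀ + S₁ = [[0, -9], [0, 0]] = (-9)·(1, 0)(0, 1)ᵀ and M₂ = S₀ = [[0, 0], [-9, 9]] = (-9)·(0, 1)(1, -1)ᵀ, so take a₁ = (1, 0), b₁ = (0, 1), a₂ = (0, 1), b₂ = (1, -1).
Each slice is an integer combination of E₁ = a₁b₁ᵀ and E₂ = a₂b₂ᵀ: S₀ = −9·E₂, S₁ = −9·E₁ + 9·E₂; reading off coefficients, c₁ = (0, -9) and c₂ = (-9, 9).
Hence T = (1, 0) ⊗ (0, 1) ⊗ (0, -9) + (0, 1) ⊗ (1, -1) ⊗ (-9, 9), so rank(T) ≤ 2.
These bounds meet, so rank(T) = 2.

rank(T) = 2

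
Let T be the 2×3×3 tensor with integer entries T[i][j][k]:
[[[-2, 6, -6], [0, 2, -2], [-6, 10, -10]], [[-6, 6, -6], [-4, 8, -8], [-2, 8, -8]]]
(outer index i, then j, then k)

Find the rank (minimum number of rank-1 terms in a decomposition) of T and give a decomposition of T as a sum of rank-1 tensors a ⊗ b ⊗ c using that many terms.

Lower bound: the mode-2 unfolding of T (rows indexed by j, columns by (i,k) = (0,0), (0,1), (0,2), (1,0), (1,1), (1,2)) is [[-2, 6, -6, -6, 6, -6], [0, 2, -2, -4, 8, -8], [-6, 10, -10, -2, 8, -8]].
There the 3×3 minor on rows j ∈ {0, 1, 2}, columns (i,k) ∈ {(0,0), (0,1), (1,1)} is det [[-2, 6, 6], [0, 2, 8], [-6, 10, 8]] = -88 ≠ 0, so this unfolding has rank ≥ 3; CP rank is at least every unfolding rank, so rank(T) ≥ 3. (This is only a lower bound: in general the CP rank may exceed every unfolding rank, so we still need to exhibit 3 rank-1 terms summing to T.)
Upper bound: T is a sum of 3 rank-1 terms, T = [0, 1] ⊗ [2, -1, -1] ⊗ [0, -2, 2] + [1, -1] ⊗ [1, 1, -1] ⊗ [2, -2, 2] + [1, 1] ⊗ [2, 1, 2] ⊗ [-2, 4, -4] (written with every a and b primitive with positive leading entry and the scale carried by c; CP decompositions are not unique, and this one is verified by expanding entrywise), so rank(T) ≤ 3.
These bounds meet, so rank(T) = 3.

rank(T) = 3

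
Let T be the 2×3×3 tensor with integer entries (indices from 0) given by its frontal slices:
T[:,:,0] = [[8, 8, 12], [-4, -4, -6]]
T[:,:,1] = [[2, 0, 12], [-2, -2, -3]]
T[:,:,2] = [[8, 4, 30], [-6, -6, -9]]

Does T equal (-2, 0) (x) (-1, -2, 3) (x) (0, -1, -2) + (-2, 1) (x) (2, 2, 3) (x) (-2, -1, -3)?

Reconstruct entrywise from the claimed factors. For example, T[0,0,0] = 8 and Σₗ aₗ[0]bₗ[0]cₗ[0] = (-2)·(-1)·(0) + (-2)·(2)·(-2) = 8; checking all 18 entries, every one matches. The claim holds.

Yes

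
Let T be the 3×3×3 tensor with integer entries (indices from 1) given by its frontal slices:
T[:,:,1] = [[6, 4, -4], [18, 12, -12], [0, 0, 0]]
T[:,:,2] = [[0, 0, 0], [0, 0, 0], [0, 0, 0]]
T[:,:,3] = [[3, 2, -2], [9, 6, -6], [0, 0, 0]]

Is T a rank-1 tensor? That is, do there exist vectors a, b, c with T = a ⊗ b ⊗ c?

If T = a ⊗ b ⊗ c then every fibre of T is a multiple of the corresponding factor, so read the factors off the fibres through the nonzero entry T[1,1,1] = 6.
The mode-1 fibre T[:,1,1] = [6, 18, 0] gives a = [1, 3, 0] (primitive direction); the mode-2 fibre T[1,:,1] = [6, 4, -4] gives b = [3, 2, -2]; then c[k] = T[1,1,k] / (a[1]·b[1]) = [6, 0, 3] / 3 = [2, 0, 1].
Expanding [1, 3, 0] ⊗ [3, 2, -2] ⊗ [2, 0, 1] reproduces all 27 entries of T, so T = [1, 3, 0] ⊗ [3, 2, -2] ⊗ [2, 0, 1] and rank(T) ≤ 1.
Equivalently every frontal slice T[:,:,k] is c[k] times the rank-1 matrix [1, 3, 0] ⊗ [3, 2, -2]. So T has rank 1 (it is nonzero).

Yes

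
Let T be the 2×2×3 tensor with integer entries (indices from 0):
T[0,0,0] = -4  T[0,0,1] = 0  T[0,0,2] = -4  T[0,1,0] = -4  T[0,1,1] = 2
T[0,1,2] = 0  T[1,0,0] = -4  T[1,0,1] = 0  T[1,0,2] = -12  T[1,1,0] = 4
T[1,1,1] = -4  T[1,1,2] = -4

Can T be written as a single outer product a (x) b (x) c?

The mode-3 unfolding of T (rows indexed by k, columns by (i,j) = (0,0), (0,1), (1,0), (1,1)) is [[-4, -4, -4, 4], [0, 2, 0, -4], [-4, 0, -12, -4]].
There the 3×3 minor on rows k ∈ {0, 1, 2}, columns (i,j) ∈ {(0,0), (0,1), (1,0)} is det [[-4, -4, -4], [0, 2, 0], [-4, 0, -12]] = 64 ≠ 0, so this unfolding has rank ≥ 3; CP rank is at least every unfolding rank, so rank(T) ≥ 3.
In particular rank(T) ≥ 3 > 1, so T is not rank-1.

No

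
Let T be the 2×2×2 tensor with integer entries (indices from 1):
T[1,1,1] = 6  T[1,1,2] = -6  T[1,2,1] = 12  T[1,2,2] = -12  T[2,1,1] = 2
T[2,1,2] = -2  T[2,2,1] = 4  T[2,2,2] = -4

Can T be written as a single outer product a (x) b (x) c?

Yes

If T = a (x) b (x) c then every fibre of T is a multiple of the corresponding factor, so read the factors off the fibres through the nonzero entry T[1,1,1] = 6.
The mode-1 fibre T[:,1,1] = [6, 2] gives a = (3, 1) (primitive direction); the mode-2 fibre T[1,:,1] = [6, 12] gives b = (1, 2); then c[k] = T[1,1,k] / (a[1]·b[1]) = [6, -6] / 3 = (2, -2).
Expanding (3, 1) (x) (1, 2) (x) (2, -2) reproduces all 8 entries of T, so T = (3, 1) (x) (1, 2) (x) (2, -2) and rank(T) ≤ 1.
Equivalently every frontal slice T[:,:,k] is c[k] times the rank-1 matrix (3, 1) (x) (1, 2). So T has rank 1 (it is nonzero).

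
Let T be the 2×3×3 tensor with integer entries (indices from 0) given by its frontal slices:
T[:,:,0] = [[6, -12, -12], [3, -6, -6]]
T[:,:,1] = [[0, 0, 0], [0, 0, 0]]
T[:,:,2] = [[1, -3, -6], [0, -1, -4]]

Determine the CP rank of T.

Lower bound: in the mode-1 unfolding of T (rows indexed by i, columns by (j,k)) the 2×2 minor on rows i ∈ {0, 1}, columns (j,k) ∈ {(0,0), (0,2)} is det [[6, 1], [3, 0]] = -3 ≠ 0, so that unfolding has rank ≥ 2 and hence rank(T) ≥ 2 (CP rank is at least every unfolding rank, though it can be larger).
Upper bound: with S_k = T[:,:,k], the two rank-1 terms a₁b₁ᵀ, a₂b₂ᵀ are the rank-1 members of the pencil x·S₀ + y·S₂.
The 2×2 minor of x·S₀ + y·S₂ on rows {0,1}, columns {0,1} is −3·xy − y² = −(y)(3·x + y), vanishing at (x:y) = (1:0) and (1:-3).
M₁ = S₀ = [[6, -12, -12], [3, -6, -6]] = 3·[2, 1][1, -2, -2]ᵀ and M₂ = S₀ − 3·S₂ = [[3, -3, 6], [3, -3, 6]] = 3·[1, 1][1, -1, 2]ᵀ, so take a₁ = [2, 1], b₁ = [1, -2, -2], a₂ = [1, 1], b₂ = [1, -1, 2].
Each slice is an integer combination of E₁ = a₁b₁ᵀ and E₂ = a₂b₂ᵀ: S₀ = 3·E₁, S₁ = 0, S₂ = E₁ − E₂; reading off coefficients, c₁ = [3, 0, 1] and c₂ = [0, 0, -1].
Hence T = [2, 1] (x) [1, -2, -2] (x) [3, 0, 1] + [1, 1] (x) [1, -1, 2] (x) [0, 0, -1], so rank(T) ≤ 2.
These bounds meet, so rank(T) = 2.

2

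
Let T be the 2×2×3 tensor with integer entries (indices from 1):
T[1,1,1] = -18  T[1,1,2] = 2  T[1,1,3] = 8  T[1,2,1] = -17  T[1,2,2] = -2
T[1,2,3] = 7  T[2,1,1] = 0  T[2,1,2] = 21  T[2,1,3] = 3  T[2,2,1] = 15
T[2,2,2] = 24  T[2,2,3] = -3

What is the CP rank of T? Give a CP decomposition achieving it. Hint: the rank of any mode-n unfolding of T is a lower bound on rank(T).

Lower bound: the mode-1 unfolding of T (rows indexed by i, columns by (j,k) = (1,1), (1,2), (1,3), (2,1), (2,2), (2,3)) is [[-18, 2, 8, -17, -2, 7], [0, 21, 3, 15, 24, -3]].
There the 2×2 minor on rows i ∈ {1, 2}, columns (j,k) ∈ {(1,1), (1,2)} is det [[-18, 2], [0, 21]] = -378 ≠ 0, so this unfolding has rank ≥ 2; CP rank is at least every unfolding rank, so rank(T) ≥ 2. (Unfolding ranks only ever bound the CP rank from below — rank(T) can be strictly larger than all of them — so the matching upper bound has to come from an explicit 2-term decomposition.)
Upper bound — finding two terms. Write S_k = T[:,:,k] for the frontal slices: S₁ = [[-18, -17], [0, 15]], S₂ = [[2, -2], [21, 24]], S₃ = [[8, 7], [3, -3]].
If T = a₁ ∘ b₁ ∘ c₁ + a₂ ∘ b₂ ∘ c₂ then each S_k = c₁[k]·a₁b₁ᵀ + c₂[k]·a₂b₂ᵀ. S₁ and S₂ are linearly independent, so a₁b₁ᵀ and a₂b₂ᵀ must span the same plane of matrices: they are the rank-1 matrices of the form x·S₁ + y·S₂.
det(x·S₁ + y·S₂) is −270·x² − 45·xy + 90·y² = (-45)·(3·x + 2·y)(2·x − y), vanishing at (x:y) = (2:-3) and (1:2).
M₁ = 2·S₁ − 3·S₂ = [[-42, -28], [-63, -42]] = (-7)·(2, 3)(3, 2)ᵀ and M₂ = S₁ + 2·S₂ = [[-14, -21], [42, 63]] = (-7)·(1, -3)(2, 3)ᵀ, so take a₁ = (2, 3), b₁ = (3, 2), a₂ = (1, -3), b₂ = (2, 3).
Each slice is an integer combination of E₁ = a₁b₁ᵀ and E₂ = a₂b₂ᵀ: S₁ = −2·E₁ − 3·E₂, S₂ = E₁ − 2·E₂, S₃ = E₁ + E₂; reading off coefficients, c₁ = (-2, 1, 1) and c₂ = (-3, -2, 1).
Hence T = (2, 3) ∘ (3, 2) ∘ (-2, 1, 1) + (1, -3) ∘ (2, 3) ∘ (-3, -2, 1), so rank(T) ≤ 2.
These bounds meet, so rank(T) = 2.

rank(T) = 2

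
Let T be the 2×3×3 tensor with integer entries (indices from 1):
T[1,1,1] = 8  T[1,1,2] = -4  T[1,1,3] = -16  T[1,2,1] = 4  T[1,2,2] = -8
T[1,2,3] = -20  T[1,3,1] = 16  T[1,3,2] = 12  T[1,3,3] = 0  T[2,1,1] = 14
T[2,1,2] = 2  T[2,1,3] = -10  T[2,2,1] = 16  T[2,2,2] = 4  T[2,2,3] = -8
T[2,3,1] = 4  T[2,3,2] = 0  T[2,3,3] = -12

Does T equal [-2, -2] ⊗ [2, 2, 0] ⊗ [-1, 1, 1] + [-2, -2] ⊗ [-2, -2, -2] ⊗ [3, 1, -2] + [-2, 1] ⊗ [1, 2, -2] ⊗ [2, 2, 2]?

No

Reconstruct entry (1,1,1) from the claimed factors: Σₗ aₗ[1]bₗ[1]cₗ[1] = (-2)·(2)·(-1) + (-2)·(-2)·(3) + (-2)·(1)·(2) = 12, but T[1,1,1] = 8. The claim is false.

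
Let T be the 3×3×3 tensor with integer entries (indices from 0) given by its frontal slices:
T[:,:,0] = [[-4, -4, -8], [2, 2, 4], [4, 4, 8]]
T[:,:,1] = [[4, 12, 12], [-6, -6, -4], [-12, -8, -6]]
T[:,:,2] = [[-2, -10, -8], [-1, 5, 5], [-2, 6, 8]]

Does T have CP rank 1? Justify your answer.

The mode-2 unfolding of T (rows indexed by j, columns by (i,k) = (0,0), (0,1), (0,2), (1,0), (1,1), (1,2), (2,0), (2,1), (2,2)) is [[-4, 4, -2, 2, -6, -1, 4, -12, -2], [-4, 12, -10, 2, -6, 5, 4, -8, 6], [-8, 12, -8, 4, -4, 5, 8, -6, 8]].
There the 3×3 minor on rows j ∈ {0, 1, 2}, columns (i,k) ∈ {(0,0), (0,1), (1,1)} is det [[-4, 4, -6], [-4, 12, -6], [-8, 12, -4]] = -256 ≠ 0, so this unfolding has rank ≥ 3; CP rank is at least every unfolding rank, so rank(T) ≥ 3.
In particular rank(T) ≥ 3 > 1, so T is not rank-1.

No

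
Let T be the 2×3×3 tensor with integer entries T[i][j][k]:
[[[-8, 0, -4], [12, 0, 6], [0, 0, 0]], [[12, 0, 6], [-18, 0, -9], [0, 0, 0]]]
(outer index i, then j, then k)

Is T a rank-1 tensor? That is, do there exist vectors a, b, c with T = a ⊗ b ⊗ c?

The mode-1 fibre T[:,0,0] = [-8, 12] gives a = [2, -3] (primitive direction); the mode-2 fibre T[0,:,0] = [-8, 12, 0] gives b = [2, -3, 0]; then c[k] = T[0,0,k] / (a[0]·b[0]) = [-8, 0, -4] / 4 = [-2, 0, -1].
Expanding [2, -3] ⊗ [2, -3, 0] ⊗ [-2, 0, -1] reproduces all 18 entries of T, so T = [2, -3] ⊗ [2, -3, 0] ⊗ [-2, 0, -1] and rank(T) ≤ 1.
Equivalently every frontal slice T[:,:,k] is c[k] times the rank-1 matrix [2, -3] ⊗ [2, -3, 0]. So T has rank 1 (it is nonzero).

Yes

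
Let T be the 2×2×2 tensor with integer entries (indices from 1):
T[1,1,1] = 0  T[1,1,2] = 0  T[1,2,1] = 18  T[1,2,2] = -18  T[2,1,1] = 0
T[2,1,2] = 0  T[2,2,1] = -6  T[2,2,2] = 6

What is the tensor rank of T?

Lower bound: T ≠ 0 (e.g. T[1,2,1] = 18), so rank(T) ≥ 1.
Upper bound: the mode-1 fibre T[:,2,1] = [18, -6] gives a = [3, -1] (primitive direction); the mode-2 fibre T[1,:,1] = [0, 18] gives b = [0, 1]; then c[k] = T[1,2,k] / (a[1]·b[2]) = [18, -18] / 3 = [6, -6].
Expanding [3, -1] ⊗ [0, 1] ⊗ [6, -6] reproduces all 8 entries of T, so T = [3, -1] ⊗ [0, 1] ⊗ [6, -6] and rank(T) ≤ 1.
These bounds meet, so rank(T) = 1.

1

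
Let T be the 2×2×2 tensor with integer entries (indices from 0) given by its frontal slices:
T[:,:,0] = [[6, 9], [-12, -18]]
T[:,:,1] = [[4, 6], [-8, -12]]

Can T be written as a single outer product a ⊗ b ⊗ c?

Yes

If T = a ⊗ b ⊗ c then every fibre of T is a multiple of the corresponding factor, so read the factors off the fibres through the nonzero entry T[0,0,0] = 6.
The mode-1 fibre T[:,0,0] = [6, -12] gives a = (1, -2) (primitive direction); the mode-2 fibre T[0,:,0] = [6, 9] gives b = (2, 3); then c[k] = T[0,0,k] / (a[0]·b[0]) = [6, 4] / 2 = (3, 2).
Expanding (1, -2) ⊗ (2, 3) ⊗ (3, 2) reproduces all 8 entries of T, so T = (1, -2) ⊗ (2, 3) ⊗ (3, 2) and rank(T) ≤ 1.
Equivalently every frontal slice T[:,:,k] is c[k] times the rank-1 matrix (1, -2) ⊗ (2, 3). So T has rank 1 (it is nonzero).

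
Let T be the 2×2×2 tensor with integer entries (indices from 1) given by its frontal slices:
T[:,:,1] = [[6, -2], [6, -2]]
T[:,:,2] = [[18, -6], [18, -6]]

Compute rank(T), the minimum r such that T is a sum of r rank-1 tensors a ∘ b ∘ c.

1

Lower bound: T ≠ 0 (e.g. T[1,1,1] = 6), so rank(T) ≥ 1.
Upper bound: if T = a ∘ b ∘ c then every fibre of T is a multiple of the corresponding factor, so read the factors off the fibres through the nonzero entry T[1,1,1] = 6.
The mode-1 fibre T[:,1,1] = [6, 6] gives a = [1, 1] (primitive direction); the mode-2 fibre T[1,:,1] = [6, -2] gives b = [3, -1]; then c[k] = T[1,1,k] / (a[1]·b[1]) = [6, 18] / 3 = [2, 6].
Expanding [1, 1] ∘ [3, -1] ∘ [2, 6] reproduces all 8 entries of T, so T = [1, 1] ∘ [3, -1] ∘ [2, 6] and rank(T) ≤ 1.
These bounds meet, so rank(T) = 1.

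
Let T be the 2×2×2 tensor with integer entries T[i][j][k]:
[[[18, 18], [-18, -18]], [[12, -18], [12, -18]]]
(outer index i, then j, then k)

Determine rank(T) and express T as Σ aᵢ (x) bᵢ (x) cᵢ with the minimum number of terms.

rank(T) = 2

Lower bound: the mode-1 unfolding of T (rows indexed by i, columns by (j,k) = (0,0), (0,1), (1,0), (1,1)) is [[18, 18, -18, -18], [12, -18, 12, -18]].
There the 2×2 minor on rows i ∈ {0, 1}, columns (j,k) ∈ {(0,0), (0,1)} is det [[18, 18], [12, -18]] = -540 ≠ 0, so this unfolding has rank ≥ 2; CP rank is at least every unfolding rank, so rank(T) ≥ 2. (Flattening ranks never certify an upper bound on CP rank; for that we must actually write T with 2 rank-1 terms.)
Upper bound — finding two terms. Write S_k = T[:,:,k] for the frontal slices: S₀ = [[18, -18], [12, 12]], S₁ = [[18, -18], [-18, -18]].
If T = a₁ (x) b₁ (x) c₁ + a₂ (x) b₂ (x) c₂ then each S_k = c₁[k]·a₁b₁ᵀ + c₂[k]·a₂b₂ᵀ. S₀ and S₁ are linearly independent, so a₁b₁ᵀ and a₂b₂ᵀ must span the same plane of matrices: they are the rank-1 matrices of the form x·S₀ + y·S₁.
det(x·S₀ + y·S₁) is 432·x² − 216·xy − 648·y² = 216·(2·x − 3·y)(x + y), vanishing at (x:y) = (3:2) and (1:-1).
M₁ = 3·S₀ + 2·S₁ = [[90, -90], [0, 0]] = 90·[1, 0][1, -1]ᵀ and M₂ = S₀ − S₁ = [[0, 0], [30, 30]] = 30·[0, 1][1, 1]ᵀ, so take a₁ = [1, 0], b₁ = [1, -1], a₂ = [0, 1], b₂ = [1, 1].
Each slice is an integer combination of E₁ = a₁b₁ᵀ and E₂ = a₂b₂ᵀ: S₀ = 18·E₁ + 12·E₂, S₁ = 18·E₁ − 18·E₂; reading off coefficients, c₁ = [18, 18] and c₂ = [12, -18].
Hence T = [1, 0] (x) [1, -1] (x) [18, 18] + [0, 1] (x) [1, 1] (x) [12, -18], so rank(T) ≤ 2.
These bounds meet, so rank(T) = 2.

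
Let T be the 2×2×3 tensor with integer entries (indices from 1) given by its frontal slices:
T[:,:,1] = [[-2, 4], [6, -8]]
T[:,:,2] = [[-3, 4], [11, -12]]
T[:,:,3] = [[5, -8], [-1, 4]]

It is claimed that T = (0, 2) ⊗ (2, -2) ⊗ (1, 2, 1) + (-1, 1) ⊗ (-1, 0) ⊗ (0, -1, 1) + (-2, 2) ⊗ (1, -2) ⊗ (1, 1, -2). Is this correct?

Yes

Reconstruct entrywise from the claimed factors. For example, T[2,1,1] = 6 and Σₗ aₗ[2]bₗ[1]cₗ[1] = (2)·(2)·(1) + (1)·(-1)·(0) + (2)·(1)·(1) = 6; checking all 12 entries, every one matches. The claim holds.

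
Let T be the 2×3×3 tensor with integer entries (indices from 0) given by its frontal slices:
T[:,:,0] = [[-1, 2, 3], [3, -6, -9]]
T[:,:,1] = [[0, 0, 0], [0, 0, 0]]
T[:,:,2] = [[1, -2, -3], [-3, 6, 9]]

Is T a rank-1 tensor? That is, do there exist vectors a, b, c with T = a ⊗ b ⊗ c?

If T = a ⊗ b ⊗ c then every fibre of T is a multiple of the corresponding factor, so read the factors off the fibres through the nonzero entry T[0,0,0] = -1.
The mode-1 fibre T[:,0,0] = [-1, 3] gives a = [1, -3] (primitive direction); the mode-2 fibre T[0,:,0] = [-1, 2, 3] gives b = [1, -2, -3]; then c[k] = T[0,0,k] / (a[0]·b[0]) = [-1, 0, 1] / 1 = [-1, 0, 1].
Expanding [1, -3] ⊗ [1, -2, -3] ⊗ [-1, 0, 1] reproduces all 18 entries of T, so T = [1, -3] ⊗ [1, -2, -3] ⊗ [-1, 0, 1] and rank(T) ≤ 1.
Equivalently every frontal slice T[:,:,k] is c[k] times the rank-1 matrix [1, -3] ⊗ [1, -2, -3]. So T has rank 1 (it is nonzero).

Yes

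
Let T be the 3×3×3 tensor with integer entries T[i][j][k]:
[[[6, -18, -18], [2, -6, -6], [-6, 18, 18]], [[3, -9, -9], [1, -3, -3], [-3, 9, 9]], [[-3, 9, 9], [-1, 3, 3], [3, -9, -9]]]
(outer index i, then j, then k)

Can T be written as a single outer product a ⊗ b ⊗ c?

Yes

If T = a ⊗ b ⊗ c then every fibre of T is a multiple of the corresponding factor, so read the factors off the fibres through the nonzero entry T[0,0,0] = 6.
The mode-1 fibre T[:,0,0] = [6, 3, -3] gives a = (2, 1, -1) (primitive direction); the mode-2 fibre T[0,:,0] = [6, 2, -6] gives b = (3, 1, -3); then c[k] = T[0,0,k] / (a[0]·b[0]) = [6, -18, -18] / 6 = (1, -3, -3).
Expanding (2, 1, -1) ⊗ (3, 1, -3) ⊗ (1, -3, -3) reproduces all 27 entries of T, so T = (2, 1, -1) ⊗ (3, 1, -3) ⊗ (1, -3, -3) and rank(T) ≤ 1.
Equivalently every frontal slice T[:,:,k] is c[k] times the rank-1 matrix (2, 1, -1) ⊗ (3, 1, -3). So T has rank 1 (it is nonzero).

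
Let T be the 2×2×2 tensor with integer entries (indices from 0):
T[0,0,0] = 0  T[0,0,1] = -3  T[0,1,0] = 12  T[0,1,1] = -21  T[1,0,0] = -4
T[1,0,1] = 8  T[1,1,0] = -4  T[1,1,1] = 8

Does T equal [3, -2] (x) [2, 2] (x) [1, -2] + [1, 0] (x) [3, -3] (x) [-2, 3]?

Reconstruct entrywise from the claimed factors. For example, T[1,0,0] = -4 and Σₗ aₗ[1]bₗ[0]cₗ[0] = (-2)·(2)·(1) + (0)·(3)·(-2) = -4; checking all 8 entries, every one matches. The claim holds.

Yes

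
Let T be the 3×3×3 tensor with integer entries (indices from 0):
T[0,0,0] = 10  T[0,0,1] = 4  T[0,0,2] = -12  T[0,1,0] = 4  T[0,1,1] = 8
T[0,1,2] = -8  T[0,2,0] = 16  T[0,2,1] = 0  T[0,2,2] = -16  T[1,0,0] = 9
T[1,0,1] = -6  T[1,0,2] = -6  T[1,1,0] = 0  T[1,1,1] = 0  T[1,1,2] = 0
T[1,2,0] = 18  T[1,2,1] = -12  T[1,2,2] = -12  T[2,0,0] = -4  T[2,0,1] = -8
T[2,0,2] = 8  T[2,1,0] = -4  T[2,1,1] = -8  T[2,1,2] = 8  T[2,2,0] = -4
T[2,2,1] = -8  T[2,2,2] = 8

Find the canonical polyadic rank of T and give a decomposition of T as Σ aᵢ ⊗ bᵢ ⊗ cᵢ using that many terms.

Lower bound: the mode-3 unfolding of T (rows indexed by k, columns by (i,j) = (0,0), (0,1), (0,2), (1,0), (1,1), (1,2), (2,0), (2,1), (2,2)) is [[10, 4, 16, 9, 0, 18, -4, -4, -4], [4, 8, 0, -6, 0, -12, -8, -8, -8], [-12, -8, -16, -6, 0, -12, 8, 8, 8]].
There the 2×2 minor on rows k ∈ {0, 1}, columns (i,j) ∈ {(0,0), (0,1)} is det [[10, 4], [4, 8]] = 64 ≠ 0, so this unfolding has rank ≥ 2; CP rank is at least every unfolding rank, so rank(T) ≥ 2. (Unfolding ranks only ever bound the CP rank from below — rank(T) can be strictly larger than all of them — so the matching upper bound has to come from an explicit 2-term decomposition.)
Upper bound — finding two terms. Write S_k = T[:,:,k] for the frontal slices: S₀ = [[10, 4, 16], [9, 0, 18], [-4, -4, -4]], S₁ = [[4, 8, 0], [-6, 0, -12], [-8, -8, -8]], S₂ = [[-12, -8, -16], [-6, 0, -12], [8, 8, 8]].
If T = a₁ ⊗ b₁ ⊗ c₁ + a₂ ⊗ b₂ ⊗ c₂ then each S_k = c₁[k]·a₁b₁ᵀ + c₂[k]·a₂b₂ᵀ. S₀ and S₁ are linearly independent, so a₁b₁ᵀ and a₂b₂ᵀ must span the same plane of matrices: they are the rank-1 matrices of the form x·S₀ + y·S₁.
The 2×2 minor of x·S₀ + y·S₁ on rows {0,1}, columns {0,1} is −36·x² − 48·xy + 48·y² = (-12)·(3·x − 2·y)(x + 2·y), vanishing at (x:y) = (2:3) and (2:-1).
M₁ = 2·S₀ + 3·S₁ = [[32, 32, 32], [0, 0, 0], [-32, -32, -32]] = 32·[1, 0, -1][1, 1, 1]ᵀ and M₂ = 2·S₀ − S₁ = [[16, 0, 32], [24, 0, 48], [0, 0, 0]] = 8·[2, 3, 0][1, 0, 2]ᵀ, so take a₁ = [1, 0, -1], b₁ = [1, 1, 1], a₂ = [2, 3, 0], b₂ = [1, 0, 2].
Each slice is an integer combination of E₁ = a₁b₁ᵀ and E₂ = a₂b₂ᵀ: S₀ = 4·E₁ + 3·E₂, S₁ = 8·E₁ − 2·E₂, S₂ = −8·E₁ − 2·E₂; reading off coefficients, c₁ = [4, 8, -8] and c₂ = [3, -2, -2].
Hence T = [1, 0, -1] ⊗ [1, 1, 1] ⊗ [4, 8, -8] + [2, 3, 0] ⊗ [1, 0, 2] ⊗ [3, -2, -2], so rank(T) ≤ 2.
These bounds meet, so rank(T) = 2.

rank(T) = 2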